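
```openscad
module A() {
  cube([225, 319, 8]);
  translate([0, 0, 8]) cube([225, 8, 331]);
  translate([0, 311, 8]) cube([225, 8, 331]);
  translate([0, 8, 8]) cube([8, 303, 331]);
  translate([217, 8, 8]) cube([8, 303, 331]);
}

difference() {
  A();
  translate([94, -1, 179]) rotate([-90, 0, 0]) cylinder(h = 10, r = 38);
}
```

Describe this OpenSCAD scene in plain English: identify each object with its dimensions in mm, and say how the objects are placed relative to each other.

A is an open-topped rectangular box: outside dimensions 225×319×339 mm, with a uniform wall and base thickness of 8 mm. The base is a full 225×319 slab on the floor; four walls sit on top of the base. The front and back walls (the −y and +y sides) span the full width; the two side walls fit between them.

The open box has a circular hole of radius 38 mm through its front wall, centred at (x = 94, z = 179).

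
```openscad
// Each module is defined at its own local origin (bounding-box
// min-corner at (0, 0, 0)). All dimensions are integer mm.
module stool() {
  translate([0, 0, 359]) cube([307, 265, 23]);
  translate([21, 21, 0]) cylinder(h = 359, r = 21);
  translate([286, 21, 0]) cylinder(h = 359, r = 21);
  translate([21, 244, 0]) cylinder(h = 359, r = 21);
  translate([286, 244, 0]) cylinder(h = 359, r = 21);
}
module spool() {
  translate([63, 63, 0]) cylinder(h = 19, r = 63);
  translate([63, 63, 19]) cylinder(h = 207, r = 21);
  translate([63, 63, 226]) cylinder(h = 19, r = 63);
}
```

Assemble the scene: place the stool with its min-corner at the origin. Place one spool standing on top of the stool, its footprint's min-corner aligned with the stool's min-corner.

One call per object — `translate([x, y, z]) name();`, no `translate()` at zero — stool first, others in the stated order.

stool();
translate([0, 0, 382]) spool();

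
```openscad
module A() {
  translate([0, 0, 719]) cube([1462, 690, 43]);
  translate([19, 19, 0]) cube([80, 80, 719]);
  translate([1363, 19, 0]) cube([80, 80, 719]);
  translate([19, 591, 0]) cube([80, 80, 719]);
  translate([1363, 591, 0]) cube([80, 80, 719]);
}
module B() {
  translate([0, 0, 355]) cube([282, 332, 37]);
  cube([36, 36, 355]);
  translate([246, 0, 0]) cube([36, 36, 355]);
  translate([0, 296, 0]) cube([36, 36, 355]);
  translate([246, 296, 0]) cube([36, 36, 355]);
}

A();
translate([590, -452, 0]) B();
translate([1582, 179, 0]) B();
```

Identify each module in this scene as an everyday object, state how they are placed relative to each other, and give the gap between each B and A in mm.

Each stool's nearest face is 120 mm from the table's bounding box.

A is a table. B is a stool. Two stools sit around the table at the −y, +x sides. The gap between each stool and the table is 120 mm.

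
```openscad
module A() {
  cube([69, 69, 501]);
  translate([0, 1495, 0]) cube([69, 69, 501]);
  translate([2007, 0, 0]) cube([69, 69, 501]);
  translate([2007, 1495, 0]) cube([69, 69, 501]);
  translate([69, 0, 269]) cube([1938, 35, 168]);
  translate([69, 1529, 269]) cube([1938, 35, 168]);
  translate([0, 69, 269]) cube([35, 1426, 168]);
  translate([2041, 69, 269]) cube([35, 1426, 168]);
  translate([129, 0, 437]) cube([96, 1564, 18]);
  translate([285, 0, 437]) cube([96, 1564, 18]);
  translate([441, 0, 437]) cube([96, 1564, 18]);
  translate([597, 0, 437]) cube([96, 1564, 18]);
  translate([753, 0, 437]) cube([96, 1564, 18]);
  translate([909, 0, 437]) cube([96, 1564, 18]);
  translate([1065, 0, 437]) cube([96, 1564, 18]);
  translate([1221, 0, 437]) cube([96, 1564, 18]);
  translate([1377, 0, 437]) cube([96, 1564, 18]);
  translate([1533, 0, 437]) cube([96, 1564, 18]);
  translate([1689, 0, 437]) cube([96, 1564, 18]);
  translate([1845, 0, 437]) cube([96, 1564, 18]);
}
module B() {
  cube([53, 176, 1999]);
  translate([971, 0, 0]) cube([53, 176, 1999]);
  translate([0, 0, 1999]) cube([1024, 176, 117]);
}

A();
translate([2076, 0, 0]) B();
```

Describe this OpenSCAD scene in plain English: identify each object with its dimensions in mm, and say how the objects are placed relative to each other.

A is a bed frame 2076 mm long (x) by 1564 mm wide (y). Four 69×69 mm corner posts, 501 mm tall, at the corners of the footprint. Four rails of 35 mm thickness and 168 mm height run between adjacent posts with their undersides at z = 269 mm, their outer faces flush with the outside of the frame (the two x-running rails run between the posts' inner faces; the two y-running rails run between the posts' inner faces). 12 slats, each 96 mm wide (x) and 18 mm thick, lie across the top of the two x-running rails, running the full 1564 mm width of the frame in y; the slats are evenly spaced along x between the inner faces of the end posts with equal gaps (rounded down to the nearest mm) at the −x end and between each pair — any rounding remainder accumulates at the +x end.

B is a rectangular door frame: two vertical jambs of 53×176 mm section, 1999 mm tall, with a clear opening 918 mm wide between their inner faces. A header 117 mm tall and 176 mm deep lies on top of the jambs and spans the full outside width.

The door frame is against the bed frame's +x side, with their −y faces flush.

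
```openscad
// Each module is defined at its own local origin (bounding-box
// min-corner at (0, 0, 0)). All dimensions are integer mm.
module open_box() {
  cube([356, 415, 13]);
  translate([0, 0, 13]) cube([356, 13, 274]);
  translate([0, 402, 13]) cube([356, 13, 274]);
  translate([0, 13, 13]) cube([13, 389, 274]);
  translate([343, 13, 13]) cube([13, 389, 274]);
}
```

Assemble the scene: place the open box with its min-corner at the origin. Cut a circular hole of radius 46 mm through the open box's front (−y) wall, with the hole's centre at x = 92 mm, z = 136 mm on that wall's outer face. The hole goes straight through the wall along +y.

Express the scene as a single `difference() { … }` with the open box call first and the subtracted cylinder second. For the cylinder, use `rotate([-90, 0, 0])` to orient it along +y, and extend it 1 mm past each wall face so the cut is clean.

difference() {
  open_box();
  translate([92, -1, 136]) rotate([-90, 0, 0]) cylinder(h = 15, r = 46);
}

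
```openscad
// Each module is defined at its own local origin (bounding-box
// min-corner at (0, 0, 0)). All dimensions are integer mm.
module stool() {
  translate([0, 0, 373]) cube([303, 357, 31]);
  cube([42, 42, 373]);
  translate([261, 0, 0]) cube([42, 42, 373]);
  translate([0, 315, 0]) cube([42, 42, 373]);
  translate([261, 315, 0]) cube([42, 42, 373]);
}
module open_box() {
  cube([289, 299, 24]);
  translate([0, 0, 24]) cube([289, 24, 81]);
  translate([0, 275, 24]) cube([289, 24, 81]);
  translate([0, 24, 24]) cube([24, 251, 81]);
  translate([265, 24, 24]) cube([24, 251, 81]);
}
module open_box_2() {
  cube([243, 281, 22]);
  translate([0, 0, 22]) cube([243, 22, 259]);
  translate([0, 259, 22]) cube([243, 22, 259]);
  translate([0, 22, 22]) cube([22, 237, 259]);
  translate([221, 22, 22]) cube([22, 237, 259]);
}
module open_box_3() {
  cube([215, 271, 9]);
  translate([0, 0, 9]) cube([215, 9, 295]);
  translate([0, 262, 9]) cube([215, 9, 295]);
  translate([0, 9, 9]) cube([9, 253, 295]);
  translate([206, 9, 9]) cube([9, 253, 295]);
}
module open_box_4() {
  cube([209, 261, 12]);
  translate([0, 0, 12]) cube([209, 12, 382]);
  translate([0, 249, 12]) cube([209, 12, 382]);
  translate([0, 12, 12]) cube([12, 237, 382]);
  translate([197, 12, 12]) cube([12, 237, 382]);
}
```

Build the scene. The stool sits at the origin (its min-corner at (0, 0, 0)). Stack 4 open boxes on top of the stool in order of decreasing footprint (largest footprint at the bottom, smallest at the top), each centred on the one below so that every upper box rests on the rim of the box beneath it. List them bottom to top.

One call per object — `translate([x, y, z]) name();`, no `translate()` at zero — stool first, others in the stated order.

stool();
translate([7, 29, 404]) open_box();
translate([30, 38, 509]) open_box_2();
translate([44, 43, 790]) open_box_3();
translate([47, 48, 1094]) open_box_4();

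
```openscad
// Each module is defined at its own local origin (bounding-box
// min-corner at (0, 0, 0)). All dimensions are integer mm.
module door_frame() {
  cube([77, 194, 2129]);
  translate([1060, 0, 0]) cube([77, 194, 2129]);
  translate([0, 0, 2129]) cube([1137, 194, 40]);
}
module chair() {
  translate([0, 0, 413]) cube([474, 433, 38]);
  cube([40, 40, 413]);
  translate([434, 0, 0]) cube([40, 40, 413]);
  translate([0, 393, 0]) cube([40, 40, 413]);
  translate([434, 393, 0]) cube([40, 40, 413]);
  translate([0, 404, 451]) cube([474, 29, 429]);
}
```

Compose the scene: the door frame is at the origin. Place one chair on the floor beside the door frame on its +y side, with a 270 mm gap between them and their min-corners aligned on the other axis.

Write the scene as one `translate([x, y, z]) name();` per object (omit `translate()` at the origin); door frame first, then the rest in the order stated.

door_frame();
translate([0, 464, 0]) chair();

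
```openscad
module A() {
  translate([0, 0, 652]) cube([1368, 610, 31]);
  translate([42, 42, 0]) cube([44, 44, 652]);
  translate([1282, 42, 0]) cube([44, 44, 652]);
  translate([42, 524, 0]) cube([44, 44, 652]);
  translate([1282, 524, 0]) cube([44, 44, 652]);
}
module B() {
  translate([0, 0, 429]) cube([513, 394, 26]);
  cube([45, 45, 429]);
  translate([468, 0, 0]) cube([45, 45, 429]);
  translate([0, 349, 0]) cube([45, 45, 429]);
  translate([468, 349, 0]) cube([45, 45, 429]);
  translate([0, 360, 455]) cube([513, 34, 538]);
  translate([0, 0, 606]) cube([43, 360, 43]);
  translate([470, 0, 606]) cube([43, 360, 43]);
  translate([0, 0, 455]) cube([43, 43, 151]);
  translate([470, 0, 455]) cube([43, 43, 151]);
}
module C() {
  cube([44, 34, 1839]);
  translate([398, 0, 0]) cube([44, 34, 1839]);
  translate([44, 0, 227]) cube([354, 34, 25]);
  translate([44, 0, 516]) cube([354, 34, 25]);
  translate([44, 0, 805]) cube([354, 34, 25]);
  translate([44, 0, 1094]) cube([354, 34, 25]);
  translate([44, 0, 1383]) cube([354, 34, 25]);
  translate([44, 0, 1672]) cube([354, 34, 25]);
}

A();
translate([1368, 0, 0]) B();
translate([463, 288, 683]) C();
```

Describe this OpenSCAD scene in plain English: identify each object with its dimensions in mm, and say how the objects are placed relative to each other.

A is a rectangular dining table. The top is 1368×610×31 mm with its upper surface at z = 683 mm. It stands on four 44×44 mm square legs, each inset 42 mm from the nearest pair of top edges, running from the floor to the underside of the top.

B is a chair. The seat is a 513×394×26 mm slab with its top at z = 455 mm, on four 45×45 mm corner legs (flush with the seat edges, standing on z = 0). A flat backrest 34 mm thick, 538 mm tall, spans the full seat width and rises from the seat top along its +y edge, rear face flush with the rear of the seat. Two armrests of 43×43 mm section run along each side from the seat's front edge to the front of the backrest, top faces 194 mm above the seat top and outer faces flush with the seat's x-edges; a 43×43 mm post under the front of each armrest stands on the seat at the front corner.

C is a straight ladder. Two 44×34 mm vertical rails, 1839 mm tall, stand 442 mm apart (outside-to-outside) with their front faces coplanar on the −y side. 6 rungs, each 34 mm deep and 25 mm tall, span between the inner faces of the rails, front faces flush with the rails. The lowest rung's underside is at z = 227 mm and rungs are spaced 289 mm apart (underside to underside).

The chair is against the table's +x side, with their −y faces flush. The ladder is on top of the table, centred.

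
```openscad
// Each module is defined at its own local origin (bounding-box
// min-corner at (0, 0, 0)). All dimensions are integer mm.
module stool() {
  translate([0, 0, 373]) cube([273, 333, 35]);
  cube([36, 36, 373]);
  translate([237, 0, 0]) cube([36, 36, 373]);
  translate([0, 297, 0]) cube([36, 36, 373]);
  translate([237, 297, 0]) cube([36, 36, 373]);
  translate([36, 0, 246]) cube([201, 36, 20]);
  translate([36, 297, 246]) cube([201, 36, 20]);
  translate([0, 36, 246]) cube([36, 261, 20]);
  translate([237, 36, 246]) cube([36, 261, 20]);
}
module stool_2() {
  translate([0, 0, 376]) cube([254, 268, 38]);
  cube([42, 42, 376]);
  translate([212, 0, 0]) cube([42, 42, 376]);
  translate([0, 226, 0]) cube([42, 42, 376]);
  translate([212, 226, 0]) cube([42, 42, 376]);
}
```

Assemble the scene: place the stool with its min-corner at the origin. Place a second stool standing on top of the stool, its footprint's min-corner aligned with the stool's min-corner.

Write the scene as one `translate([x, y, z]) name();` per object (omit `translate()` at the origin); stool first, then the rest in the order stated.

stool();
translate([0, 0, 408]) stool_2();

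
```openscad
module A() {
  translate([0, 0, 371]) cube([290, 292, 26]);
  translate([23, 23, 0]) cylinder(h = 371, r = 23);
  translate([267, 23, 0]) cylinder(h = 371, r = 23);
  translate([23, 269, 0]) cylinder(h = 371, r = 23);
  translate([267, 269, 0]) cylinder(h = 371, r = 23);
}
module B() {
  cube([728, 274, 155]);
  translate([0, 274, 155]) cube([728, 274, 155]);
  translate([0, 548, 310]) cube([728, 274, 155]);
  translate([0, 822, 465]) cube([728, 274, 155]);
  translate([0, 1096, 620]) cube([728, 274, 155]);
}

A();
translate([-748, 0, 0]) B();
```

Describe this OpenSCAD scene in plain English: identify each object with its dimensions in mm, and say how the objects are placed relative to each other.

A is a four-legged stool. The seat is a 290×292×26 mm slab whose top surface is at z = 397 mm; four round legs, each 46 mm in diameter, run from the floor (z = 0) to the underside of the seat, each leg's axis is inset half a diameter from the nearest pair of seat edges (so the leg's bounding box is flush with the corner).

B is a straight staircase of 5 solid steps. Each step is 728 mm wide (x), 274 mm deep (y, the going) and 155 mm tall (the rise). The first step rests on the floor; each subsequent step sits one going further in +y and one rise higher in +z, directly behind and above the previous step with no overlap.

The staircase is on the floor beside the stool on its −x side.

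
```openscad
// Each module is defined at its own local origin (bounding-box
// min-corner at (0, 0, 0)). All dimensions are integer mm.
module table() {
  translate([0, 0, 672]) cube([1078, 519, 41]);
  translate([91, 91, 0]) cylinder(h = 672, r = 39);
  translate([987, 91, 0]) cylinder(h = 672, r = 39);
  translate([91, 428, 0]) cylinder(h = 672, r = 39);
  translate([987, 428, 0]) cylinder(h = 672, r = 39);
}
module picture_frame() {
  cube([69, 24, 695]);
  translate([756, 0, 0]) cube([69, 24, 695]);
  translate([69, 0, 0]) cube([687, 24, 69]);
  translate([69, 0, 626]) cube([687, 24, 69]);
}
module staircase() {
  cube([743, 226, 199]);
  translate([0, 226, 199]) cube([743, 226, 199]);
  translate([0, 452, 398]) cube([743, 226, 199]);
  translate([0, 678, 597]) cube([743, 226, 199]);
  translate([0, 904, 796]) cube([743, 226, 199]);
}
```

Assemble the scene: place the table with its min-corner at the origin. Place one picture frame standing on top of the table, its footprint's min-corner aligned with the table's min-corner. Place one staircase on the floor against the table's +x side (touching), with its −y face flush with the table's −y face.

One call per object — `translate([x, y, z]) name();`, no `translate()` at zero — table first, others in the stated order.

table();
translate([0, 0, 713]) picture_frame();
translate([1078, 0, 0]) staircase();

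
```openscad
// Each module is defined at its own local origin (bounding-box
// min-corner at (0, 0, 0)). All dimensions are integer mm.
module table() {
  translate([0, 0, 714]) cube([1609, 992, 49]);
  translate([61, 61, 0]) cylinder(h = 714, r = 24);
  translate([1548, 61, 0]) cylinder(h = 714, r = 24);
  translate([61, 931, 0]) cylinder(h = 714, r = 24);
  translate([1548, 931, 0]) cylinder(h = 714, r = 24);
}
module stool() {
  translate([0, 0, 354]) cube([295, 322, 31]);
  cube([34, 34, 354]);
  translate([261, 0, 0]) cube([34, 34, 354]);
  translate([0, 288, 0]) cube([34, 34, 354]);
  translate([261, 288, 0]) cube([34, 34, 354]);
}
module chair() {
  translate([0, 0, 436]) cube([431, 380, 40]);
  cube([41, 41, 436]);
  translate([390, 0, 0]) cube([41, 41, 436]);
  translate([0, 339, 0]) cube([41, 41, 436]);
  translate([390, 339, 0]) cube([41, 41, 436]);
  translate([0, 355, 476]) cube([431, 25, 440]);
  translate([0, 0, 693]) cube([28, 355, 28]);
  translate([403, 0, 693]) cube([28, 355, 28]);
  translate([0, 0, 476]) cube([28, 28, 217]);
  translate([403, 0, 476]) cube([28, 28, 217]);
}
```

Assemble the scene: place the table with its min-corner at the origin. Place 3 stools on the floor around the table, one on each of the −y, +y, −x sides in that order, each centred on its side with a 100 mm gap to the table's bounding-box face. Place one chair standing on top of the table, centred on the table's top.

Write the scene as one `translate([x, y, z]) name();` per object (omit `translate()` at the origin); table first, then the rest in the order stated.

table();
translate([657, -422, 0]) stool();
translate([657, 1092, 0]) stool();
translate([-395, 335, 0]) stool();
translate([589, 306, 763]) chair();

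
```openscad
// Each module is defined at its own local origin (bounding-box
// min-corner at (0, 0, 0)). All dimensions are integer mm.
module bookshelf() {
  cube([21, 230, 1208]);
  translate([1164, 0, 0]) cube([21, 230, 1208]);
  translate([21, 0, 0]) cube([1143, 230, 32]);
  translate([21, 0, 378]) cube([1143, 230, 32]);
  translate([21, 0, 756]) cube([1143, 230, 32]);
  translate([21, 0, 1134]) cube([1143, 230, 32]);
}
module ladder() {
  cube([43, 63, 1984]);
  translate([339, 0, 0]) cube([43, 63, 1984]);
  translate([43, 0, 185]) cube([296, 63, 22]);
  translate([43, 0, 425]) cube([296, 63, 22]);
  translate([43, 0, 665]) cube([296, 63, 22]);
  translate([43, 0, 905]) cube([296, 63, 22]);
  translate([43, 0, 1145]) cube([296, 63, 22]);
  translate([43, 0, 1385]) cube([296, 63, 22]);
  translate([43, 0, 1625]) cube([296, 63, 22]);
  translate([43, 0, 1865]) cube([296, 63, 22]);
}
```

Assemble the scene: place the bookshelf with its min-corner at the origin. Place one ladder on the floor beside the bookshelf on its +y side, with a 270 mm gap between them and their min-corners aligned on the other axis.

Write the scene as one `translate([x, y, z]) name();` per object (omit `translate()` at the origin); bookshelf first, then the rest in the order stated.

bookshelf();
translate([0, 500, 0]) ladder();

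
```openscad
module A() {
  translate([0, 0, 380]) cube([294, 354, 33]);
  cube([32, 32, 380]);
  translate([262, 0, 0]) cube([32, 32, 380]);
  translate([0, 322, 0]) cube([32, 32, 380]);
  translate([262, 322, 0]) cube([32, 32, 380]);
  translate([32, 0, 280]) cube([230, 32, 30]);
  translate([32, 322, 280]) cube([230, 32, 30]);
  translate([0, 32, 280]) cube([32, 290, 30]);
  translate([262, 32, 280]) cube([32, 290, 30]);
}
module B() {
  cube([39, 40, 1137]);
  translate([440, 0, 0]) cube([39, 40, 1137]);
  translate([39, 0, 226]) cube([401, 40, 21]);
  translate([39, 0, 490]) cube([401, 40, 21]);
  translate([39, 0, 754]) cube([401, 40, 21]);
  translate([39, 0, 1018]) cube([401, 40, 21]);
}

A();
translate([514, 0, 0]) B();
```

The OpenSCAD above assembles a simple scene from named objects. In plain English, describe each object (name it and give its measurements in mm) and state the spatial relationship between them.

A is a four-legged stool. The seat is 294×354 mm, 33 mm thick, top at z = 413 mm. It stands on four square legs, each 32×32 mm in cross-section, from z = 0 to the seat underside, each flush with a corner of the seat. Four stretchers, 32 mm wide and 30 mm tall, connect adjacent legs with their undersides at z = 280 mm, each running between the inner faces of the legs it joins and aligned with the legs' outer faces on the other axis.

B is a wooden ladder with two side rails of 39×40 mm section and 1137 mm height, set 479 mm apart overall. Between them run 4 rectangular rungs (40 mm deep, 21 mm thick), front faces flush with the rails' −y face. The bottom of the first rung is 226 mm above the floor and each subsequent rung is 264 mm higher than the one below.

The ladder is on the floor beside the stool on its +x side.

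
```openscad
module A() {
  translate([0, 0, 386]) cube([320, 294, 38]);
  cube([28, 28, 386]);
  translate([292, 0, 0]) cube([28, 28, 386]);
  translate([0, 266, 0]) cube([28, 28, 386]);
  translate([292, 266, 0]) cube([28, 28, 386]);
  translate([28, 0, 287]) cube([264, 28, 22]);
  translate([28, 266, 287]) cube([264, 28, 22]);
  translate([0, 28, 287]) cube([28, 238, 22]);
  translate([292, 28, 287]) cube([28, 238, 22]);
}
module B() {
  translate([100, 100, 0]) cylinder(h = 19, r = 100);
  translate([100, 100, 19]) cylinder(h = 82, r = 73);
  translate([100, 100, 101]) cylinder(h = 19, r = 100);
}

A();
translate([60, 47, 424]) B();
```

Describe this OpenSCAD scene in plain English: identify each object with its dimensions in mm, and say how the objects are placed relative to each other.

A is a four-legged stool. The seat is a 320×294×38 mm slab whose top surface is at z = 424 mm; four square legs, each 28×28 mm in cross-section, run from the floor (z = 0) to the underside of the seat, each flush with a corner of the seat. Four stretchers, 28 mm wide and 22 mm tall, connect adjacent legs with their undersides at z = 287 mm, each running between the inner faces of the legs it joins and aligned with the legs' outer faces on the other axis.

B is a spool: two coaxial disc flanges of radius 100 mm and thickness 19 mm, joined by a core cylinder of radius 73 mm and height 82 mm. The lower flange rests on z = 0 and the three cylinders share a vertical axis.

The spool is on top of the stool, centred.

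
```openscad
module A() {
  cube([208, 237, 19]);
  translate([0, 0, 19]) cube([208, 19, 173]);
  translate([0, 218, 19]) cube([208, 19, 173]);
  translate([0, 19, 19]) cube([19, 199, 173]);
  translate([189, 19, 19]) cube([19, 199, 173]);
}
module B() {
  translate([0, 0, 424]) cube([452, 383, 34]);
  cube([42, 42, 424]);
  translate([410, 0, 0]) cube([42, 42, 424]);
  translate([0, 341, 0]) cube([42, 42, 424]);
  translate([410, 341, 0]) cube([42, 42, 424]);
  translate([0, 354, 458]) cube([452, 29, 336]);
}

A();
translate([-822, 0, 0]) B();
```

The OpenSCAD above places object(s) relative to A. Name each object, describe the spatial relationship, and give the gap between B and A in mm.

A is an open box. B is a chair. The chair is on the floor beside the open box on its −x side. The gap between the chair and the open box is 370 mm.

The chair's nearest face is 370 mm from the open box's −x face.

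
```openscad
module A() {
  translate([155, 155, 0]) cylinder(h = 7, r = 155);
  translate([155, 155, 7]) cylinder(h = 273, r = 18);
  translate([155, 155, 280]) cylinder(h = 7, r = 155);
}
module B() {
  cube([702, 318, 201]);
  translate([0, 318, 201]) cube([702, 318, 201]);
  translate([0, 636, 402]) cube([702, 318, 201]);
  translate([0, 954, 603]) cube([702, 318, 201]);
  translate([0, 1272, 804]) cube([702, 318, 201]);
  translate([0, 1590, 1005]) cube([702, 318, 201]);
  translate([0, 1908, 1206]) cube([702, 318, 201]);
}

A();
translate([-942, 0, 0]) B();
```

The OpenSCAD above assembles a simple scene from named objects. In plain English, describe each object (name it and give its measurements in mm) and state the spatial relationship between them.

A is a spool: two coaxial disc flanges of radius 155 mm and thickness 7 mm, joined by a core cylinder of radius 18 mm and height 273 mm. The lower flange rests on z = 0 and the three cylinders share a vertical axis.

B is a run of 7 identical solid stair steps. Each tread is 702×318 mm and each step block is 201 mm high. Step 1 rests on the floor; step k is offset from step 1 by (k−1)×318 mm in y and (k−1)×201 mm in z.

The staircase is on the floor beside the spool on its −x side.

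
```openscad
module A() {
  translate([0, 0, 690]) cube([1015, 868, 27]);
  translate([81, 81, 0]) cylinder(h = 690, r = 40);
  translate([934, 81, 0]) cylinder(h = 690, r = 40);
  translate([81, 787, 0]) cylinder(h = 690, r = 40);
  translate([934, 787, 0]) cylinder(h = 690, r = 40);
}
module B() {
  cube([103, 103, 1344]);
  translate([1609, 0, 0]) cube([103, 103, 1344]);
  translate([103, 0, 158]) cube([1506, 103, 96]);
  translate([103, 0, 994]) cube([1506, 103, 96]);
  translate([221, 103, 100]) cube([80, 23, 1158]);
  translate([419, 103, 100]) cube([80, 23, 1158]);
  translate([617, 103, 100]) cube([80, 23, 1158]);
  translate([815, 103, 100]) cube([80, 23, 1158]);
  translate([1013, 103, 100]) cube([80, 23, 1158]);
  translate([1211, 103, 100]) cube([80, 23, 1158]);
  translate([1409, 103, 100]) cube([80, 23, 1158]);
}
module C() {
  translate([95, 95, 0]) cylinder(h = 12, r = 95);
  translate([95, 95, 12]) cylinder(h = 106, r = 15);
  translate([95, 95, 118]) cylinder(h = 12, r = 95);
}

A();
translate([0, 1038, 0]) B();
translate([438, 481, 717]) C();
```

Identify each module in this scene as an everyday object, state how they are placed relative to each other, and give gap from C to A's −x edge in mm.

A is a table. B is a fence section. C is a spool. The fence section is on the floor beside the table on its +y side. The spool is on top of the table. The gap from the spool to the table's −x edge is 438 mm.

The spool's min-x is at 438; the table's min-x is 0; gap = 438 mm.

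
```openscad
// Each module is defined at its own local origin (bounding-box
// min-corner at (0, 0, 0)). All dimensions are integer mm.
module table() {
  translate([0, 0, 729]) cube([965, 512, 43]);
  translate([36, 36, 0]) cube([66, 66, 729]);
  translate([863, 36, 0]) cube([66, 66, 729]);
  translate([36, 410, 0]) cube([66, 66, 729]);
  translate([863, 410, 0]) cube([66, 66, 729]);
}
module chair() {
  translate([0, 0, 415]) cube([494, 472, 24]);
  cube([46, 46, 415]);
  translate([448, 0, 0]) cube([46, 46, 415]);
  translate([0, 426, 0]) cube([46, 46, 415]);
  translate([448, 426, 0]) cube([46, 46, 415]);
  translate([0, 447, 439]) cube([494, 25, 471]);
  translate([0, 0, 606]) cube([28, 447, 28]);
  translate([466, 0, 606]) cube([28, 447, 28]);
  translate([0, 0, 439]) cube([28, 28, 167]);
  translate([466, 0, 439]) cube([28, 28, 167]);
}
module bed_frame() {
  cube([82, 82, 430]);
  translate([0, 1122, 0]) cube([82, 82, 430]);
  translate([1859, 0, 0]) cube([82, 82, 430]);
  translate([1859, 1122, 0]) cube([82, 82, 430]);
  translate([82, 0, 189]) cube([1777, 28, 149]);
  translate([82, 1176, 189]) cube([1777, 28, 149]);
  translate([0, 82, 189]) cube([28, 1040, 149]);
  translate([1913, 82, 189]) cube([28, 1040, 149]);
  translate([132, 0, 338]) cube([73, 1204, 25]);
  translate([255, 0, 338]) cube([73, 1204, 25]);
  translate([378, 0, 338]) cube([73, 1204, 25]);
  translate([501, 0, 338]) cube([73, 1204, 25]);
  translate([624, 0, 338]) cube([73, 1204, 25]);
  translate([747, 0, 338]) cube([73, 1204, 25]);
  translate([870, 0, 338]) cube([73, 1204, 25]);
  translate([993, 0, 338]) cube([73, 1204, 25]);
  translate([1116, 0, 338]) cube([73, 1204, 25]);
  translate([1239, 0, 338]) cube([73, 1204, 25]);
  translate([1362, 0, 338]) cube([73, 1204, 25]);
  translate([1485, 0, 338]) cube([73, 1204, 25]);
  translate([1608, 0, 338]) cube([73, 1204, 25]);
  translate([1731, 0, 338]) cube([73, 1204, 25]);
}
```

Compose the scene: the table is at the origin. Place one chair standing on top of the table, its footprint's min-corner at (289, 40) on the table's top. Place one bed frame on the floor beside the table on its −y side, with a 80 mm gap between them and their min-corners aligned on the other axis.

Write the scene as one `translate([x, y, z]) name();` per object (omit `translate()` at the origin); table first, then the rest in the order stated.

table();
translate([289, 40, 772]) chair();
translate([0, -1284, 0]) bed_frame();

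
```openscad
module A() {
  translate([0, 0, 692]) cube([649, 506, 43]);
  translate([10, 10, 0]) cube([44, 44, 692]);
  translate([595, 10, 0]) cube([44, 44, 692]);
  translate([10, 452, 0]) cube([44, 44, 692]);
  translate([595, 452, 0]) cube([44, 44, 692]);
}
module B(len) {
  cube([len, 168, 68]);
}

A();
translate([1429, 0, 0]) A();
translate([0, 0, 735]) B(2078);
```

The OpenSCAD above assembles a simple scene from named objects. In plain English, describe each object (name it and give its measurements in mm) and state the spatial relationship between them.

A is a rectangular dining table. The top is 649×506×43 mm with its upper surface at z = 735 mm. It stands on four 44×44 mm square legs, each inset 10 mm from the nearest pair of top edges, running from the floor to the underside of the top.

B is a rectangular beam 2078 mm long (x), 168 mm deep (y), 68 mm thick (z).

The beam spans the tops of two tables placed 780 mm apart, resting at z = 735 mm.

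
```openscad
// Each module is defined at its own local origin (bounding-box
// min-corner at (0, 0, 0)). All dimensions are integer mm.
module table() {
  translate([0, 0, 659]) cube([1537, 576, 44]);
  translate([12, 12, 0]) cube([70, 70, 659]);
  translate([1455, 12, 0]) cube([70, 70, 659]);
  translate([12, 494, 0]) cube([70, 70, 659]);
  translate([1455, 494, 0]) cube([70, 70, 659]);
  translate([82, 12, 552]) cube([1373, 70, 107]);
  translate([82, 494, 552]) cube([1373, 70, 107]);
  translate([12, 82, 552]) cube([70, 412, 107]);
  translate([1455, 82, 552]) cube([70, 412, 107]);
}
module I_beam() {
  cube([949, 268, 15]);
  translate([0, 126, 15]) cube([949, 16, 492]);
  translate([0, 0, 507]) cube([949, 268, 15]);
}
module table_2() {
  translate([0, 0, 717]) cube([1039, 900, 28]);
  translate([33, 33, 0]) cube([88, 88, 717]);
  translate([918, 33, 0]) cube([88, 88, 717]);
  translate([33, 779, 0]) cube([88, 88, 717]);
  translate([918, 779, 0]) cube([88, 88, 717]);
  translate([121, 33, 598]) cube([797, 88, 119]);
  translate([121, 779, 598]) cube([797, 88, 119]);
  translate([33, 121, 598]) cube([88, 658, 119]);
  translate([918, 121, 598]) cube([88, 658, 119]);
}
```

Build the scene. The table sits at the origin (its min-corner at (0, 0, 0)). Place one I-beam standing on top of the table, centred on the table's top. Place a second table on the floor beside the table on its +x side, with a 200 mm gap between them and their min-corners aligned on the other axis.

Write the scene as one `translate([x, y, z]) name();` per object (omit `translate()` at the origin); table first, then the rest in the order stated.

table();
translate([294, 154, 703]) I_beam();
translate([1737, 0, 0]) table_2();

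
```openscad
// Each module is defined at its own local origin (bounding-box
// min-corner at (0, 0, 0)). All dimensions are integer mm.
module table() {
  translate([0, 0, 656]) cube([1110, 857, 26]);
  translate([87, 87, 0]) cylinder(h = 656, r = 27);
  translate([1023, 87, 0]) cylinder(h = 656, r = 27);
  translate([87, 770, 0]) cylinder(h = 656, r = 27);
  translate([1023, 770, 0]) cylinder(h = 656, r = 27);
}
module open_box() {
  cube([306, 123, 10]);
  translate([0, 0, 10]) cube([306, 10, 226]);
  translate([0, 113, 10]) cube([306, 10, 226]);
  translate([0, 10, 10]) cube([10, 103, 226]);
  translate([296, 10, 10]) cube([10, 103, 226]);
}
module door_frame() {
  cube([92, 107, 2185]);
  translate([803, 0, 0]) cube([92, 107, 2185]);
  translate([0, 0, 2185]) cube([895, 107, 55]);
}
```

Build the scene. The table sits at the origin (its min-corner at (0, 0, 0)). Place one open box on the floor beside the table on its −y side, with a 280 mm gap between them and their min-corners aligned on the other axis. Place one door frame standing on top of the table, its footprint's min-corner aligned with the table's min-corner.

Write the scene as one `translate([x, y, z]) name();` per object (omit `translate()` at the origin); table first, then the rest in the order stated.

table();
translate([0, -403, 0]) open_box();
translate([0, 0, 682]) door_frame();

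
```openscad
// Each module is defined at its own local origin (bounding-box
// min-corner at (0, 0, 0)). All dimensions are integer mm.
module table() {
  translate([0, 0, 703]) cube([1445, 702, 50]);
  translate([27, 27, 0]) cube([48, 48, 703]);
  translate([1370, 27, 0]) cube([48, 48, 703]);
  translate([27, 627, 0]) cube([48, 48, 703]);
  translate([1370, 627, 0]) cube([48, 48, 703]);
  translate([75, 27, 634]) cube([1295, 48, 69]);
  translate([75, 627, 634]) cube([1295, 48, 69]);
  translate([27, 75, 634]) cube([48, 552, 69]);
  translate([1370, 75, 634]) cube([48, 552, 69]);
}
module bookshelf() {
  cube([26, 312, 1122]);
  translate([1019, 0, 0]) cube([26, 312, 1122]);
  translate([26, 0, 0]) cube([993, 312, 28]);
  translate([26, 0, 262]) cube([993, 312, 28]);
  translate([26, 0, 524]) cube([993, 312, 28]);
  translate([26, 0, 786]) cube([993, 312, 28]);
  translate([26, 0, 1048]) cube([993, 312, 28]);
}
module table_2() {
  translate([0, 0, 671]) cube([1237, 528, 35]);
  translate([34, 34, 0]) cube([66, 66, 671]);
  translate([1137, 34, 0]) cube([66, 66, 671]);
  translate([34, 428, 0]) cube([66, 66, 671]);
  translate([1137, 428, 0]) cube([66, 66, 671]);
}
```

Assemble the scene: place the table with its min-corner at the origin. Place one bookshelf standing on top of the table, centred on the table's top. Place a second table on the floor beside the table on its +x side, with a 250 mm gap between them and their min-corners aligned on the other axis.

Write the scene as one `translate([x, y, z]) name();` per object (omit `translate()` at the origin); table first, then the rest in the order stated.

table();
translate([200, 195, 753]) bookshelf();
translate([1695, 0, 0]) table_2();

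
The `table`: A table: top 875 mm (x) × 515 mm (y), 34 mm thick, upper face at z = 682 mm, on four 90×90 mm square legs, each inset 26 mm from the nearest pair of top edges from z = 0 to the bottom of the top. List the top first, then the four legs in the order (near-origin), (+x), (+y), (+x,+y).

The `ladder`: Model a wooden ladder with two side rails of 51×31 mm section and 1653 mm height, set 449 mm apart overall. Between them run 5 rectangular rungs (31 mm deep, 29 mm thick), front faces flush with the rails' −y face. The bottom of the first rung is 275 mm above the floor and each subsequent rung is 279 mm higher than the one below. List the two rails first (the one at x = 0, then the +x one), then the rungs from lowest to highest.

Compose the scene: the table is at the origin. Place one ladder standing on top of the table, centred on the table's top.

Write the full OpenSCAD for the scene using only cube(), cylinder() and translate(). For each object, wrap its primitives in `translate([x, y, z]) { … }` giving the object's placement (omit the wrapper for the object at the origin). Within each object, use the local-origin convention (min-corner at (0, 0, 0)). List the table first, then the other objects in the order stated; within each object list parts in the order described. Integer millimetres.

translate([0, 0, 648]) cube([875, 515, 34]);
translate([26, 26, 0]) cube([90, 90, 648]);
translate([759, 26, 0]) cube([90, 90, 648]);
translate([26, 399, 0]) cube([90, 90, 648]);
translate([759, 399, 0]) cube([90, 90, 648]);
translate([213, 242, 682]) {
  cube([51, 31, 1653]);
  translate([398, 0, 0]) cube([51, 31, 1653]);
  translate([51, 0, 275]) cube([347, 31, 29]);
  translate([51, 0, 554]) cube([347, 31, 29]);
  translate([51, 0, 833]) cube([347, 31, 29]);
  translate([51, 0, 1112]) cube([347, 31, 29]);
  translate([51, 0, 1391]) cube([347, 31, 29]);
}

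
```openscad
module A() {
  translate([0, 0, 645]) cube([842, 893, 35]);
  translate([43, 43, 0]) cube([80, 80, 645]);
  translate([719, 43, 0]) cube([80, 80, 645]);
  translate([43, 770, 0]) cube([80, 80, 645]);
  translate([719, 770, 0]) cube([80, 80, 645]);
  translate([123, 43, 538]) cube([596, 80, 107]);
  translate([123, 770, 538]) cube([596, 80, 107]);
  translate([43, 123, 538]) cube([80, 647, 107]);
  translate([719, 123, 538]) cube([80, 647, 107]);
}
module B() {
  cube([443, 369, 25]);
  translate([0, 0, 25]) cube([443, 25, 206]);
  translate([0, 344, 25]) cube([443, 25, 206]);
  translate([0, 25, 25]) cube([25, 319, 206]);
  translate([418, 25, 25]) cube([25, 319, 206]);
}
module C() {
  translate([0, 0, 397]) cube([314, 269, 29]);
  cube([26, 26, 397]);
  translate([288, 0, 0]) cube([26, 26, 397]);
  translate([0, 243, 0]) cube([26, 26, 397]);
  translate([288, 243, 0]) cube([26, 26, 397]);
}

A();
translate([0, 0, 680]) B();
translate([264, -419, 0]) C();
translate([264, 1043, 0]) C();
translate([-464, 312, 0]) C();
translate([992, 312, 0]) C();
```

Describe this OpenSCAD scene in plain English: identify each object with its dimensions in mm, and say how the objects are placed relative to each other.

A is a table with a 842×893 mm rectangular top, 35 mm thick, top surface at z = 680 mm, supported by four 80×80 mm square legs, each inset 43 mm from the nearest pair of top edges, running from the floor. Four apron rails, 80 mm thick and 107 mm tall, run between adjacent legs with their top edges flush with the underside of the top and their outer faces flush with the legs' outer faces.

B is an open-topped rectangular box: outside dimensions 443×369×231 mm, with a uniform wall and base thickness of 25 mm. The base is a full 443×369 slab on the floor; four walls sit on top of the base. The front and back walls (the −y and +y sides) span the full width; the two side walls fit between them.

C is a four-legged stool. The seat is a 314×269×29 mm slab whose top surface is at z = 426 mm; four square legs, each 26×26 mm in cross-section, run from the floor (z = 0) to the underside of the seat, each flush with a corner of the seat.

The open box is on top of the table. Four stools sit around the table at the −y, +y, −x, +x sides.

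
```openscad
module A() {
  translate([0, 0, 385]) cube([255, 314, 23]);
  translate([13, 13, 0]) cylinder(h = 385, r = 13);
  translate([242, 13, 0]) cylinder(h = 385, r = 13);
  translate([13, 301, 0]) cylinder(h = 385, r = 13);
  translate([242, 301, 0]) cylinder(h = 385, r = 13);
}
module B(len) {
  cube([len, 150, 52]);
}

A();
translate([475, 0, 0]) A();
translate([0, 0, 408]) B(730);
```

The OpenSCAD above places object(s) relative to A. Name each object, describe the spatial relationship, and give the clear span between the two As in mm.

A is a stool. B is a beam. A beam spans the tops of two stools. The clear span between the two stools is 220 mm.

Second stool starts at x = 475; first ends at x = 255; clear span = 475 − 255 = 220 mm.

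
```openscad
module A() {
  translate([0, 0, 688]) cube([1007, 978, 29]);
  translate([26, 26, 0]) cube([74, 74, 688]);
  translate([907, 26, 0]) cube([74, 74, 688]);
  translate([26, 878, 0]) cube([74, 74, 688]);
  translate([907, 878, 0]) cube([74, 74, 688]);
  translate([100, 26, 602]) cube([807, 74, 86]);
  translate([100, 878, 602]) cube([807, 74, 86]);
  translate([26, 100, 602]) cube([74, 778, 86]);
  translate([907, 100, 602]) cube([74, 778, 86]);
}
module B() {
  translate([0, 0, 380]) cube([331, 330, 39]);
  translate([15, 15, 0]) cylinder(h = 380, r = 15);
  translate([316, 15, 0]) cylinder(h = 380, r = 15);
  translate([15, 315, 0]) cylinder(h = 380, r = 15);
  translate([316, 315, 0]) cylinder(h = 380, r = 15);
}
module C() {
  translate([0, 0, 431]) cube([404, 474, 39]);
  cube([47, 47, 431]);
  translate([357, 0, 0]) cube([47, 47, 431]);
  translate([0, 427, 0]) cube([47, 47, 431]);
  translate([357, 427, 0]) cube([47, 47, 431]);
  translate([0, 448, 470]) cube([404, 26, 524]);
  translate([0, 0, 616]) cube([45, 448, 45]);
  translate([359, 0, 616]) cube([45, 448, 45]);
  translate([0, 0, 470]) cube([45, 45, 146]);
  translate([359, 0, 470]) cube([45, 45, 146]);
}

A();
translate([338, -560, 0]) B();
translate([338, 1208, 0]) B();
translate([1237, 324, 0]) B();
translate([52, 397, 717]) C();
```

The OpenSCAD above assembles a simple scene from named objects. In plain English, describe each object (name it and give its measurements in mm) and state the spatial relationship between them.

A is a rectangular dining table. The top is 1007×978×29 mm with its upper surface at z = 717 mm. It stands on four 74×74 mm square legs, each inset 26 mm from the nearest pair of top edges, running from the floor to the underside of the top. Four apron rails, 74 mm thick and 86 mm tall, run between adjacent legs with their top edges flush with the underside of the top and their outer faces flush with the legs' outer faces.

B is a four-legged stool. The seat is 331×330 mm, 39 mm thick, top at z = 419 mm. It stands on four round legs, each 30 mm in diameter, from z = 0 to the seat underside, each leg's axis is inset half a diameter from the nearest pair of seat edges (so the leg's bounding box is flush with the corner).

C is a chair: 404×474 mm seat, 39 mm thick, top at z = 470 mm, on four 47 mm square corner legs flush with the seat edges. A 26 mm thick backrest slab spans the full seat width, extending 524 mm above the seat top, its back face flush with the seat's +y edge. Two armrests of 45×45 mm section run along each side from the seat's front edge to the front of the backrest, top faces 191 mm above the seat top and outer faces flush with the seat's x-edges; a 45×45 mm post under the front of each armrest stands on the seat at the front corner.

Three stools sit around the table at the −y, +y, +x sides. The chair is on top of the table.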